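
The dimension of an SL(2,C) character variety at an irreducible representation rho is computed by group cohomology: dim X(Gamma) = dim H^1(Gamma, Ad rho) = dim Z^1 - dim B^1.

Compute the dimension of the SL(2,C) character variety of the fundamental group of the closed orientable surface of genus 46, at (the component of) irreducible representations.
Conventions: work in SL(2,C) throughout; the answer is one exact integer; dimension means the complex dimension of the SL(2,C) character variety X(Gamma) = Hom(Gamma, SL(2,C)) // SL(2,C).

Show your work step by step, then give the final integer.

270

The genus-46 surface group: 2g = 92 generators, one relator prod [a_i, b_i].
Before the relator condition, cocycle space has dim 3*92 = 276.
At an irreducible rho, H^2 = coker(d_2) vanishes (Poincare duality: H^2 is dual to H^0 = invariants = 0), so d_2 is surjective onto sl_2 and dim Z^1 = 276 - 3 = 273.
dim B^1 = 3 (coboundaries, injective at irreducible rho).
dim X = dim H^1 = 273 - 3 = 270.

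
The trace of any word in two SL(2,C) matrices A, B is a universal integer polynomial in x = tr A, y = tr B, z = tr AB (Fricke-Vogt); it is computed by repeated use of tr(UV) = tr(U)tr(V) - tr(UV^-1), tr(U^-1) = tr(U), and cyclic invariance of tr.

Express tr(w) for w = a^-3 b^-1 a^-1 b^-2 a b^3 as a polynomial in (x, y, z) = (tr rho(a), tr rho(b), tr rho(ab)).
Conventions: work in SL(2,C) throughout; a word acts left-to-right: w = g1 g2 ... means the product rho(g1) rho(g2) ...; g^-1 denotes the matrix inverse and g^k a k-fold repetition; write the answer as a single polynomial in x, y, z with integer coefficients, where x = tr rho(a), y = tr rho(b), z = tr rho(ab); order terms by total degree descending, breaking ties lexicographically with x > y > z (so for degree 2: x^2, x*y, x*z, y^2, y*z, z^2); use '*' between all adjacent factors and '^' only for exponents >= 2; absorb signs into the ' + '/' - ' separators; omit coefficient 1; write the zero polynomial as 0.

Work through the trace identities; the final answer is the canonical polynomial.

-x^3*y^4*z^2 + x^4*y^3*z + x^2*y^5*z + x^2*y^3*z^3 + x^3*y^2*z^2 + x*y^4*z^2 - x^4*y*z - 5*x^2*y^3*z - x^2*y*z^3 - y^5*z - y^3*z^3 - x^3*y^2 - x*y^4 - 2*x*y^2*z^2 + 5*x^2*y*z + 5*y^3*z + y*z^3 + x^3 + 4*x*y^2 - 4*y*z - 3*x

tr(a b^2) = tr(b) tr(a b) - tr(a)   [square of b] = y*z - x
apply: tr(b^3 a) = tr(b) tr(a b^2) - tr(a b)   [square of b] = y^2*z - x*y - z
apply: tr(b^2) = tr(b) tr(b) - tr(1)   [square of b] = y^2 - 2
use: tr(b^3) = tr(b) tr(b^2) - tr(b)   [square of b] = y^3 - 3*y
use: tr(a b^3 a) = tr(a) tr(b^3 a) - tr(b^3)   [square of a] = x*y^2*z - x^2*y - y^3 - x*z + 3*y
apply: tr(a b a b) = tr(b a) tr(b a) - tr(1)   [split at a repeated b] = z^2 - 2
tr(a b a) = tr(a) tr(b a) - tr(b)   [square of a] = x*z - y
use: tr(b a b a b) = tr(b) tr(a b a b) - tr(a b a)   [square of b] = y*z^2 - x*z - y
tr(a b^3 a b) = tr(b) tr(b a b a b) - tr(b a b a)   [square of b] = y^2*z^2 - x*y*z - y^2 - z^2 + 2
tr(b^-1 a b^3 a) = tr(a b^3 a) tr(b) - tr(a b^3 a b)   [inverse elimination on b] = x*y^3*z - x^2*y^2 - y^4 - y^2*z^2 + 4*y^2 + z^2 - 2
use: tr(b^-1 a b^3 a^-1) = tr(b^-1 a b^3) tr(a) - tr(b^-1 a b^3 a)   [inverse elimination on a] = -x*y^3*z + x^2*y^2 + y^4 + y^2*z^2 + x*y*z - x^2 - 4*y^2 - z^2 + 2
use: tr(b^-1 a b^3 a^-1 b^-1) = tr(b^-1 a b^3 a^-1) tr(b) - tr(b^-1 a b^3 a^-1 b)   [inverse elimination on b] = -x*y^4*z + x^2*y^3 + y^5 + y^3*z^2 + x*y^2*z - x^2*y - 5*y^3 - y*z^2 + 5*y
use: tr(b^-3 a b^3 a^-1) = tr(b^-1 a b^3 a^-1 b^-1) tr(b) - tr(b^-1 a b^3 a^-1)   [inverse elimination on b] = -x*y^5*z + x^2*y^4 + y^6 + y^4*z^2 + 2*x*y^3*z - 2*x^2*y^2 - 6*y^4 - 2*y^2*z^2 - x*y*z + x^2 + 9*y^2 + z^2 - 2
tr(a^-1 b^-3 a b^3 a^-1) = tr(b^-3 a b^3 a^-1) tr(a) - tr(b^-3 a b^3)   [inverse elimination on a] = -x^2*y^5*z + x^3*y^4 + x*y^6 + x*y^4*z^2 + 2*x^2*y^3*z - 2*x^3*y^2 - 6*x*y^4 - 2*x*y^2*z^2 - x^2*y*z + x^3 + 9*x*y^2 + x*z^2 - 3*x
apply: tr(b^-2 a b^3 a^-3 b^-1) = tr(a^-1 b^-3 a b^3 a^-1) tr(a) - tr(a^-1 b^-3 a b^3)   [inverse elimination on a] = -x^3*y^5*z + x^4*y^4 + x^2*y^6 + x^2*y^4*z^2 + 2*x^3*y^3*z + x*y^5*z - 2*x^4*y^2 - 7*x^2*y^4 - 2*x^2*y^2*z^2 - y^6 - y^4*z^2 - x^3*y*z - 2*x*y^3*z + x^4 + 11*x^2*y^2 + x^2*z^2 + 6*y^4 + 2*y^2*z^2 + x*y*z - 4*x^2 - 9*y^2 - z^2 + 2
tr(a^2) = tr(a) tr(a) - tr(1)   [square of a] = x^2 - 2
use: tr(b a^2 b) = tr(b) tr(a^2 b) - tr(a^2)   [square of b] = x*y*z - x^2 - y^2 + 2
use: tr(b a^2 b^3) = tr(b) tr(b a^2 b^2) - tr(b a^2 b)   [square of b] = x*y^3*z - x^2*y^2 - y^4 - 2*x*y*z + x^2 + 4*y^2 - 2
tr(b a b a^2 b) = tr(a) tr(b^2 a b a) - tr(b^2 a b)   [square of a] = x*y*z^2 - x^2*z - y^2*z + z
apply: tr(b a b a^2) = tr(a) tr(b a b a) - tr(b a b)   [square of a] = x*z^2 - y*z - x
tr(b a^2 b^3 a) = tr(b) tr(b a b a^2 b) - tr(b a b a^2)   [square of b] = x*y^2*z^2 - x^2*y*z - y^3*z - x*z^2 + 2*y*z + x
apply: tr(a b^3 a^-1 b a) = tr(b a^2 b^3) tr(a) - tr(b a^2 b^3 a)   [inverse elimination on a] = x^2*y^3*z - x^3*y^2 - x*y^4 - x*y^2*z^2 - x^2*y*z + y^3*z + x^3 + 4*x*y^2 + x*z^2 - 2*y*z - 3*x
apply: tr(b a b a b^3) = tr(b) tr(a b a b^3) - tr(a b a b^2)   [square of b] = y^3*z^2 - x*y^2*z - y^3 - 2*y*z^2 + x*z + 3*y
tr(a b a b a b) = tr(b a b a) tr(b a) - tr(a b)   [split at a repeated b] = z^3 - 3*z
tr(b a b a b a b) = tr(b) tr(a b a b a b) - tr(a b a b a)   [square of b] = y*z^3 - x*z^2 - 2*y*z + x
use: tr(b a b a b^3 a) = tr(b) tr(b a b a b a b) - tr(b a b a b a)   [square of b] = y^2*z^3 - x*y*z^2 - 2*y^2*z - z^3 + x*y + 3*z
tr(a b^3 a^-1 b a b) = tr(b a b a b^3) tr(a) - tr(b a b a b^3 a)   [inverse elimination on a] = x*y^3*z^2 - x^2*y^2*z - y^2*z^3 - x*y^3 - x*y*z^2 + x^2*z + 2*y^2*z + z^3 + 2*x*y - 3*z
use: tr(b^-1 a b^3 a^-1 b a) = tr(a b^3 a^-1 b a) tr(b) - tr(a b^3 a^-1 b a b)   [inverse elimination on b] = x^2*y^4*z - x^3*y^3 - x*y^5 - 2*x*y^3*z^2 + y^4*z + y^2*z^3 + x^3*y + 5*x*y^3 + 2*x*y*z^2 - x^2*z - 4*y^2*z - z^3 - 5*x*y + 3*z
apply: tr(a b^-2 a b^3 a^-1 b) = tr(b^-1 a b^3 a^-1 b a) tr(b) - tr(b^-1 a b^3 a^-1 b a b)   [inverse elimination on b] = x^2*y^5*z - x^3*y^4 - x*y^6 - 2*x*y^4*z^2 - x^2*y^3*z + y^5*z + y^3*z^3 + 2*x^3*y^2 + 6*x*y^4 + 3*x*y^2*z^2 - 5*y^3*z - y*z^3 - x^3 - 9*x*y^2 - x*z^2 + 5*y*z + 3*x
tr(b^-1 a b^-2 a b^3 a^-1) = tr(a b^-2 a b^3 a^-1) tr(b) - tr(a b^-2 a b^3 a^-1 b)   [inverse elimination on b] = -x^2*y^5*z + x^3*y^4 + x*y^6 + 2*x*y^4*z^2 + x^2*y^3*z - y^5*z - y^3*z^3 - 2*x^3*y^2 - 6*x*y^4 - 3*x*y^2*z^2 + 5*y^3*z + y*z^3 + x^3 + 9*x*y^2 + x*z^2 - 4*y*z - 3*x
use: tr(a b^2 a b^-1) = tr(a b^2 a) tr(b) - tr(a b^2 a b)   [inverse elimination on b] = x*y^2*z - x^2*y - y^3 - y*z^2 + x*z + 3*y
tr(a b^-2 a b^2) = tr(a b^2 a b^-1) tr(b) - tr(a b^2 a)   [inverse elimination on b] = x*y^3*z - x^2*y^2 - y^4 - y^2*z^2 + x^2 + 4*y^2 - 2
use: tr(a^-1 b^-1 a b^-2 a b^3 a^-1) = tr(b^-1 a b^-2 a b^3 a^-1) tr(a) - tr(b^-1 a b^-2 a b^3)   [inverse elimination on a] = -x^3*y^5*z + x^4*y^4 + x^2*y^6 + 2*x^2*y^4*z^2 + x^3*y^3*z - x*y^5*z - x*y^3*z^3 - 2*x^4*y^2 - 6*x^2*y^4 - 3*x^2*y^2*z^2 + 4*x*y^3*z + x*y*z^3 + x^4 + 10*x^2*y^2 + x^2*z^2 + y^4 + y^2*z^2 - 4*x*y*z - 4*x^2 - 4*y^2 + 2
apply: tr(b^-2 a b^3 a^-3 b^-1 a) = tr(a^-1 b^-1 a b^-2 a b^3 a^-1) tr(a) - tr(a^-1 b^-1 a b^-2 a b^3)   [inverse elimination on a] = -x^4*y^5*z + x^5*y^4 + x^3*y^6 + 2*x^3*y^4*z^2 + x^4*y^3*z - x^2*y^3*z^3 - 2*x^5*y^2 - 7*x^3*y^4 - 3*x^3*y^2*z^2 - x*y^6 - 2*x*y^4*z^2 + 3*x^2*y^3*z + x^2*y*z^3 + y^5*z + y^3*z^3 + x^5 + 12*x^3*y^2 + x^3*z^2 + 7*x*y^4 + 4*x*y^2*z^2 - 4*x^2*y*z - 5*y^3*z - y*z^3 - 5*x^3 - 13*x*y^2 - x*z^2 + 4*y*z + 5*x
tr(a^-3 b^-1 a^-1 b^-2 a b^3) = tr(b^-2 a b^3 a^-3 b^-1) tr(a) - tr(b^-2 a b^3 a^-3 b^-1 a)   [inverse elimination on a] = -x^3*y^4*z^2 + x^4*y^3*z + x^2*y^5*z + x^2*y^3*z^3 + x^3*y^2*z^2 + x*y^4*z^2 - x^4*y*z - 5*x^2*y^3*z - x^2*y*z^3 - y^5*z - y^3*z^3 - x^3*y^2 - x*y^4 - 2*x*y^2*z^2 + 5*x^2*y*z + 5*y^3*z + y*z^3 + x^3 + 4*x*y^2 - 4*y*z - 3*x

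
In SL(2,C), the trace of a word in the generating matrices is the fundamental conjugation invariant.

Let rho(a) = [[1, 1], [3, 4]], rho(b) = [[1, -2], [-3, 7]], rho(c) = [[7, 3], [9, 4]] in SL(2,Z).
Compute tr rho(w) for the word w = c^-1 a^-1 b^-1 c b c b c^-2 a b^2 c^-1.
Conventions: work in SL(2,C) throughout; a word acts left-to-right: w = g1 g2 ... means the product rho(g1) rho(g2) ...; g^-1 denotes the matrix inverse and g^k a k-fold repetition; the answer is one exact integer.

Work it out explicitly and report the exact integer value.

-3719624776

rho(c^-1) = [[4, -3], [-9, 7]]
... * rho(a^-1) = [[4, -1], [-3, 1]]  ->  [[25, -7], [-57, 16]]
... * rho(b^-1) = [[7, 2], [3, 1]]  ->  [[154, 43], [-351, -98]]
... * rho(c) = [[7, 3], [9, 4]]  ->  [[1465, 634], [-3339, -1445]]
... * rho(b) = [[1, -2], [-3, 7]]  ->  [[-437, 1508], [996, -3437]]
... * rho(c) = [[7, 3], [9, 4]]  ->  [[10513, 4721], [-23961, -10760]]
... * rho(b) = [[1, -2], [-3, 7]]  ->  [[-3650, 12021], [8319, -27398]]
... * rho(c^-1) = [[4, -3], [-9, 7]]  ->  [[-122789, 95097], [279858, -216743]]
... * rho(c^-1) = [[4, -3], [-9, 7]]  ->  [[-1347029, 1034046], [3070119, -2356775]]
... * rho(a) = [[1, 1], [3, 4]]  ->  [[1755109, 2789155], [-4000206, -6356981]]
... * rho(b) = [[1, -2], [-3, 7]]  ->  [[-6612356, 16013867], [15070737, -36498455]]
... * rho(b) = [[1, -2], [-3, 7]]  ->  [[-54653957, 125321781], [124566102, -285630659]]
... * rho(c^-1) = [[4, -3], [-9, 7]]  ->  [[-1346511857, 1041214338], [3068940339, -2373112919]]
tr = -1346511857 + -2373112919 = -3719624776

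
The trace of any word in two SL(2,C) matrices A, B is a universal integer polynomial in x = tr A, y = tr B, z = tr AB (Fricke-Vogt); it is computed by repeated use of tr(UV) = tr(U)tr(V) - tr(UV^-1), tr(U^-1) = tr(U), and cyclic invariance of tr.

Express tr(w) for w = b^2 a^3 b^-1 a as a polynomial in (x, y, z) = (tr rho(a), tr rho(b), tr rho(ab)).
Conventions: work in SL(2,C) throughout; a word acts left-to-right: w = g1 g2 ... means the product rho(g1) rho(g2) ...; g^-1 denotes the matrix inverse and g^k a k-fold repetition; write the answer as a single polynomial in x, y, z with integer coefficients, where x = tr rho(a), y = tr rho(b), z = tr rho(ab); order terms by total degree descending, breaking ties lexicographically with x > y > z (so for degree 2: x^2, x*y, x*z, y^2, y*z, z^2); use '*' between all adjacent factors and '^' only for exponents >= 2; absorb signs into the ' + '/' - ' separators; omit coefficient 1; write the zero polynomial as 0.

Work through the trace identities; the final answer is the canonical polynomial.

x^3*y^2*z - x^4*y - x^2*y^3 - x^2*y*z^2 + x^3*z - x*y^2*z + 4*x^2*y + y^3 + y*z^2 - 2*x*z - 3*y

and tr(b^2 a) = tr(b) tr(a b) - tr(a)   [square of b] = y*z - x
and tr(b^2) = tr(b) tr(b) - tr(1)   [square of b] = y^2 - 2
tr(a b^2 a) = tr(a) tr(b^2 a) - tr(b^2)   [square of a] = x*y*z - x^2 - y^2 + 2
next, tr(a b^2 a^2) = tr(a) tr(a b^2 a) - tr(a b^2)   [square of a] = x^2*y*z - x^3 - x*y^2 - y*z + 3*x
next, tr(a b^2 a^3) = tr(a) tr(a b^2 a^2) - tr(a b^2 a)   [square of a] = x^3*y*z - x^4 - x^2*y^2 - 2*x*y*z + 4*x^2 + y^2 - 2
and tr(b a b a) = tr(a b) tr(a b) - tr(1)   [split at a repeated a] = z^2 - 2
tr(a^2 b a b) = tr(a) tr(b a b a) - tr(b a b)   [square of a] = x*z^2 - y*z - x
next, tr(b a^2) = tr(a) tr(b a) - tr(b)   [square of a] = x*z - y
next, tr(a^2 b a) = tr(a) tr(b a^2) - tr(b a)   [square of a] = x^2*z - x*y - z
tr(a b a b^2 a) = tr(b) tr(a^2 b a b) - tr(a^2 b a)   [square of b] = x*y*z^2 - x^2*z - y^2*z + z
next, tr(a b a b^2) = tr(b) tr(a b a b) - tr(a b a)   [square of b] = y*z^2 - x*z - y
next, tr(a b^2 a^3 b) = tr(a) tr(a b a b^2 a) - tr(a b a b^2)   [square of a] = x^2*y*z^2 - x^3*z - x*y^2*z - y*z^2 + 2*x*z + y
and tr(b^2 a^3 b^-1 a) = tr(a b^2 a^3) tr(b) - tr(a b^2 a^3 b)   [inverse elimination on b] = x^3*y^2*z - x^4*y - x^2*y^3 - x^2*y*z^2 + x^3*z - x*y^2*z + 4*x^2*y + y^3 + y*z^2 - 2*x*z - 3*y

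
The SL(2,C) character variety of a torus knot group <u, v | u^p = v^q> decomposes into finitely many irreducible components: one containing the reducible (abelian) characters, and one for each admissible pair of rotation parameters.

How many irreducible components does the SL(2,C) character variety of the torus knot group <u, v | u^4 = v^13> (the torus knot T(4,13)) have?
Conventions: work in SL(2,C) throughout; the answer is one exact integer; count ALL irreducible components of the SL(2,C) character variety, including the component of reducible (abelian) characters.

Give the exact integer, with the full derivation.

19

In the torus knot group T(4,13), u^4 = v^13 is central, so an irreducible representation sends it to +I or -I (Schur).
On an irreducible component, tr(u) is locked at 2*cos(pi*alpha/4) for some alpha in 1..3, and tr(v) at 2*cos(pi*beta/13) for some beta in 1..12.
u^4 = (-1)^alpha I and v^13 = (-1)^beta I must agree, so alpha and beta have equal parity.
Enumerate parity-matched pairs: 2*6 odd-odd plus 1*6 even-even gives 18.
That is 18 components of irreducible characters, and with the reducible (abelian) component the total is 19.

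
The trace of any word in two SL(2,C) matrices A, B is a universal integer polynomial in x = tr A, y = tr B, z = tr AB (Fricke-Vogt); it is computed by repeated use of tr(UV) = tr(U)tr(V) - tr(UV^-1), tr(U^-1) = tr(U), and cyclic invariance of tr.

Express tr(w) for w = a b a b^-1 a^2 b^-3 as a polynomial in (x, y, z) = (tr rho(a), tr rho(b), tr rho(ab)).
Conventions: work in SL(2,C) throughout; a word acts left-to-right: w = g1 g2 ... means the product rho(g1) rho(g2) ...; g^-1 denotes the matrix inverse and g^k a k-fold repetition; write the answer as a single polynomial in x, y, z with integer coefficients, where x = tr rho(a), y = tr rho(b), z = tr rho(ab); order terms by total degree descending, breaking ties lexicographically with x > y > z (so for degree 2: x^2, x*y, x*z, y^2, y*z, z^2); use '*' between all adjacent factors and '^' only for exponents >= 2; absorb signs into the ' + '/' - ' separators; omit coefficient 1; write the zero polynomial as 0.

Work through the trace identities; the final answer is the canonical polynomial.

and tr(b a^2) = tr(a)*tr(b a) - tr(b)  (reduce the a square) = x*z - y
next, tr(b a^3) = tr(a)*tr(b a^2) - tr(b a)  (reduce the a square) = x^2*z - x*y - z
next, tr(a b a^3) = tr(a)*tr(b a^3) - tr(b a^2)  (reduce the a square) = x^3*z - x^2*y - 2*x*z + y
and tr(b a b a) = tr(b a)*tr(b a) - tr(1)  (split on b) = z^2 - 2
tr(b a b) = tr(b)*tr(a b) - tr(a)  (reduce the b square) = y*z - x
next, tr(b a b a^2) = tr(a)*tr(b a b a) - tr(b a b)  (reduce the a square) = x*z^2 - y*z - x
next, tr(a b a^3 b) = tr(a)*tr(b a b a^2) - tr(b a b a)  (reduce the a square) = x^2*z^2 - x*y*z - x^2 - z^2 + 2
and tr(b^-1 a b a^3) = tr(a b a^3)*tr(b) - tr(a b a^3 b)  (eliminate b^-1) = x^3*y*z - x^2*y^2 - x^2*z^2 - x*y*z + x^2 + y^2 + z^2 - 2
tr(b^-1 a b a^3 b^-1) = tr(b^-1 a b a^3)*tr(b) - tr(b^-1 a b a^3 b)  (eliminate b^-1) = x^3*y^2*z - x^2*y^3 - x^2*y*z^2 - x^3*z - x*y^2*z + 2*x^2*y + y^3 + y*z^2 + 2*x*z - 3*y
tr(a^2 b^-3 a b a) = tr(b^-1 a b a^3 b^-1)*tr(b) - tr(b^-1 a b a^3)  (eliminate b^-1) = x^3*y^3*z - x^2*y^4 - x^2*y^2*z^2 - 2*x^3*y*z - x*y^3*z + 3*x^2*y^2 + x^2*z^2 + y^4 + y^2*z^2 + 3*x*y*z - x^2 - 4*y^2 - z^2 + 2
tr(b a b a b a) = tr(a b a b)*tr(a b) - tr(b a)  (split on a) = z^3 - 3*z
tr(b a b a b) = tr(b)*tr(a b a b) - tr(a b a)  (reduce the b square) = y*z^2 - x*z - y
tr(a b a b a^2 b) = tr(a)*tr(b a b a b a) - tr(b a b a b)  (reduce the a square) = x*z^3 - y*z^2 - 2*x*z + y
tr(a b a b a^2 b^-1) = tr(a b a b a^2)*tr(b) - tr(a b a b a^2 b)  (eliminate b^-1) = x^2*y*z^2 - x*y^2*z - x*z^3 - x^2*y + 2*x*z + y
tr(a b a b a^2 b^-2) = tr(a b a b a^2 b^-1)*tr(b) - tr(a b a b a^2)  (eliminate b^-1) = x^2*y^2*z^2 - x*y^3*z - x*y*z^3 - x^2*y^2 - x^2*z^2 + 3*x*y*z + x^2 + y^2 + z^2 - 2
and tr(a^2 b^-3 a b a b) = tr(a b a b a^2 b^-2)*tr(b) - tr(a b a b a^2 b^-1)  (eliminate b^-1) = x^2*y^3*z^2 - x*y^4*z - x*y^2*z^3 - x^2*y^3 - 2*x^2*y*z^2 + 4*x*y^2*z + x*z^3 + 2*x^2*y + y^3 + y*z^2 - 2*x*z - 3*y
and tr(a b a b^-1 a^2 b^-3) = tr(a^2 b^-3 a b a)*tr(b) - tr(a^2 b^-3 a b a b)  (eliminate b^-1) = x^3*y^4*z - x^2*y^5 - 2*x^2*y^3*z^2 - 2*x^3*y^2*z + x*y^2*z^3 + 4*x^2*y^3 + 3*x^2*y*z^2 + y^5 + y^3*z^2 - x*y^2*z - x*z^3 - 3*x^2*y - 5*y^3 - 2*y*z^2 + 2*x*z + 5*y

x^3*y^4*z - x^2*y^5 - 2*x^2*y^3*z^2 - 2*x^3*y^2*z + x*y^2*z^3 + 4*x^2*y^3 + 3*x^2*y*z^2 + y^5 + y^3*z^2 - x*y^2*z - x*z^3 - 3*x^2*y - 5*y^3 - 2*y*z^2 + 2*x*z + 5*y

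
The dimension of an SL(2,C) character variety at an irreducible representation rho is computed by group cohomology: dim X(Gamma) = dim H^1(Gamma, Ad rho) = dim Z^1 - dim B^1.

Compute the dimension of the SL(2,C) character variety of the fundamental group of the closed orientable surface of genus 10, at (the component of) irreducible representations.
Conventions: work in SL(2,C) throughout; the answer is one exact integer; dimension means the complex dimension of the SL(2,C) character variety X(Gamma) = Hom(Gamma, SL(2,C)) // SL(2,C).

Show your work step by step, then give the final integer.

54

pi_1 of the closed genus-10 surface has 20 generators bound by the single product-of-commutators relator.
Unconstrained cocycle data is one sl_2 vector per generator (60 dimensions), cut by the relator condition d_2(z) = 0.
d_2 is surjective at irreducible rho (its cokernel H^2 is dual to H^0 = 0), so dim Z^1 = 60 - 3 = 57.
Coboundaries contribute dim B^1 = 3 (injective at irreducible rho).
dim X = dim H^1 = 57 - 3 = 54.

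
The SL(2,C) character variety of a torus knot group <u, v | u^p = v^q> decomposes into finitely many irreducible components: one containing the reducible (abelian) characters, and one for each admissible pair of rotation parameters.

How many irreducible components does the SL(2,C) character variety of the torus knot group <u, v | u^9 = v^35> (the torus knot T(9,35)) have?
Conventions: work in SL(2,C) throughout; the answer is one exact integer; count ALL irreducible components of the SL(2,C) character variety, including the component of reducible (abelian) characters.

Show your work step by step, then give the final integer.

137

Gamma = < u, v | u^9 = v^35 > (torus knot T(9,35)); the central element u^9 = v^35 acts as +I or -I in any irreducible SL(2,C) representation.
So on each irreducible component the traces are pinned: tr(u) = 2*cos(pi*alpha/9) with 1 <= alpha <= 8, tr(v) = 2*cos(pi*beta/35) with 1 <= beta <= 34.
The two central values (-1)^alpha I and (-1)^beta I must be the same matrix, so alpha and beta share a parity.
Enumerate parity-matched pairs: 4*17 odd-odd plus 4*17 even-even gives 136.
components with irreducible characters: 136; plus the single component of reducible (abelian) characters: total 137.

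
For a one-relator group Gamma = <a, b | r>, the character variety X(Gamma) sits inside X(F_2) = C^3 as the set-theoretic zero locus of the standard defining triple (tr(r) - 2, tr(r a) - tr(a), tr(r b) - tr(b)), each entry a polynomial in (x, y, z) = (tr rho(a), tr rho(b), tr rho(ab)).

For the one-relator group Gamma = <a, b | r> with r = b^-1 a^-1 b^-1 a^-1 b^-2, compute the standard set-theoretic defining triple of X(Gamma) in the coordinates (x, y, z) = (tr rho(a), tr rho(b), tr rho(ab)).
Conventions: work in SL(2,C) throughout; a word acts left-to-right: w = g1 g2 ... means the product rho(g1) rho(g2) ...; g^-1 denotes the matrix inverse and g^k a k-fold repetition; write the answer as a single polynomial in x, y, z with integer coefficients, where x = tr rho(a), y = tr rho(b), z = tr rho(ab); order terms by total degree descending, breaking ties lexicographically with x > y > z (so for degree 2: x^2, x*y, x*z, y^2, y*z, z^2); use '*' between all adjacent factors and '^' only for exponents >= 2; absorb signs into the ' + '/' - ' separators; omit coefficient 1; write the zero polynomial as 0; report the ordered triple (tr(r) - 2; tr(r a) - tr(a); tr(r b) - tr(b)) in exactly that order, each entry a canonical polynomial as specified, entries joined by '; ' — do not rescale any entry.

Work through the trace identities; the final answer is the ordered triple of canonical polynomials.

y^2*z^2 - x*y*z - y^2 - z^2; x*y^2*z^2 - x^2*y*z - y*z^3 - x*y^2 + 2*y*z; y*z^2 - x*z - 2*y

next, trace(a^-1) = trace(a) = x
and trace(a^-1 b) = trace(b) * trace(a) - trace(b a)   [inverse elimination on a] = x*y - z
next, trace(a^-1 b^-1) = trace(a^-1) * trace(b) - trace(a^-1 b)   [inverse elimination on b] = z
and trace(a^-1 b^-2) = trace(a^-1 b^-1) * trace(b) - trace(a^-1)   [inverse elimination on b] = y*z - x
next, trace(b^-2) = trace(b^-1) * trace(b) - trace(1)   [inverse elimination on b] = y^2 - 2
trace(b^-1 a^-2 b^-1) = trace(a^-1 b^-2) * trace(a) - trace(a^-1 b^-2 a)   [inverse elimination on a] = x*y*z - x^2 - y^2 + 2
trace(b^-1 a^-2) = trace(a^-1 b^-1) * trace(a) - trace(a^-1 b^-1 a)   [inverse elimination on a] = x*z - y
trace(a^-1 b^-3 a^-1) = trace(b^-1 a^-2 b^-1) * trace(b) - trace(b^-1 a^-2)   [inverse elimination on b] = x*y^2*z - x^2*y - y^3 - x*z + 3*y
trace(a b a b) = trace(a b) * trace(a b) - trace(1)   [split at a repeated a] = z^2 - 2
and trace(b a b^-1 a) = trace(a b a) * trace(b) - trace(a b a b)   [inverse elimination on b] = x*y*z - y^2 - z^2 + 2
and trace(b^-1 a^-1 b a) = trace(b a b^-1) * trace(a) - trace(b a b^-1 a)   [inverse elimination on a] = -x*y*z + x^2 + y^2 + z^2 - 2
next, trace(a^-1 b a^-1 b^-1) = trace(b^-1 a^-1 b) * trace(a) - trace(b^-1 a^-1 b a)   [inverse elimination on a] = x*y*z - y^2 - z^2 + 2
next, trace(a^-1 b a^-1) = trace(b a^-1) * trace(a) - trace(b)   [inverse elimination on a] = x^2*y - x*z - y
trace(b^-1 a^-1 b a^-1 b^-1) = trace(a^-1 b a^-1 b^-1) * trace(b) - trace(a^-1 b a^-1)   [inverse elimination on b] = x*y^2*z - x^2*y - y^3 - y*z^2 + x*z + 3*y
next, trace(a^-1 b^-3 a^-1 b) = trace(b^-1 a^-1 b a^-1 b^-1) * trace(b) - trace(b^-1 a^-1 b a^-1)   [inverse elimination on b] = x*y^3*z - x^2*y^2 - y^4 - y^2*z^2 + 4*y^2 + z^2 - 2
next, trace(b^-1 a^-1 b^-1 a^-1 b^-2) = trace(a^-1 b^-3 a^-1) * trace(b) - trace(a^-1 b^-3 a^-1 b)   [inverse elimination on b] = y^2*z^2 - x*y*z - y^2 - z^2 + 2
and trace(a^-1 b^-2 a b) = trace(a b a^-1 b^-1) * trace(b) - trace(a b a^-1) = -x*y^2*z + x^2*y + y^3 + y*z^2 - 3*y
trace(a b^-1 a^-1 b^-2) = trace(a^-1 b^-2 a) * trace(b) - trace(a^-1 b^-2 a b) = x*y^2*z - x^2*y - y*z^2 + y
next, trace(a b^-1 a^-1 b^-1) = trace(a b^-1 a^-1) * trace(b) - trace(a b^-1 a^-1 b) = x*y*z - x^2 - z^2 + 2
and trace(b^-2 a b^-1 a^-1 b^-1) = trace(a b^-1 a^-1 b^-2) * trace(b) - trace(a b^-1 a^-1 b^-1) = x*y^3*z - x^2*y^2 - y^2*z^2 - x*y*z + x^2 + y^2 + z^2 - 2
and trace(b^-1 a b^-1) = trace(b^-1 a) * trace(b) - trace(b^-1 a b) = x*y^2 - y*z - x
next, trace(b^-2 a b^-1) = trace(b^-1 a b^-1) * trace(b) - trace(b^-1 a) = x*y^3 - y^2*z - 2*x*y + z
next, trace(a b a b a) = trace(a) * trace(b a b a) - trace(b a b) = x*z^2 - y*z - x
trace(a b a b a b) = trace(b a b a) * trace(b a) - trace(a b) = z^3 - 3*z
trace(b a b^-1 a b a) = trace(a b a b a) * trace(b) - trace(a b a b a b) = x*y*z^2 - y^2*z - z^3 - x*y + 3*z
trace(a^-1 b a b^-1 a b) = trace(b a b^-1 a b) * trace(a) - trace(b a b^-1 a b a) = x^2*y^2*z - x^3*y - x*y^3 - 2*x*y*z^2 + x^2*z + y^2*z + z^3 + 4*x*y - 3*z
trace(a b^-1 a^-1 b a b^-1) = trace(a^-1 b a b^-1 a) * trace(b) - trace(a^-1 b a b^-1 a b) = -x^2*y^2*z + x^3*y + x*y^3 + 2*x*y*z^2 - x^2*z - y^2*z - z^3 - 3*x*y + 3*z
trace(a^2) = trace(a) * trace(a) - trace(1) = x^2 - 2
trace(a b a^2) = trace(a) * trace(b a^2) - trace(b a) = x^2*z - x*y - z
trace(b a^2 b^-1 a) = trace(a b a^2) * trace(b) - trace(a b a^2 b) = x^2*y*z - x*y^2 - x*z^2 + x
next, trace(a b^-1 a^-1 b a) = trace(b a^2 b^-1) * trace(a) - trace(b a^2 b^-1 a) = -x^2*y*z + x^3 + x*y^2 + x*z^2 - 3*x
and trace(a b^-2 a b^-1 a^-1 b) = trace(a b^-1 a^-1 b a b^-1) * trace(b) - trace(a b^-1 a^-1 b a) = -x^2*y^3*z + x^3*y^2 + x*y^4 + 2*x*y^2*z^2 - y^3*z - y*z^3 - x^3 - 4*x*y^2 - x*z^2 + 3*y*z + 3*x
trace(b^-2 a b^-1 a^-1 b^-1 a) = trace(a b^-2 a b^-1 a^-1) * trace(b) - trace(a b^-2 a b^-1 a^-1 b) = x^2*y^3*z - x^3*y^2 - 2*x*y^2*z^2 + y*z^3 + x^3 + 2*x*y^2 + x*z^2 - 2*y*z - 3*x
trace(b^-1 a^-1 b^-1 a^-1 b^-2 a) = trace(b^-2 a b^-1 a^-1 b^-1) * trace(a) - trace(b^-2 a b^-1 a^-1 b^-1 a) = x*y^2*z^2 - x^2*y*z - y*z^3 - x*y^2 + 2*y*z + x
trace(b^-1 a^-1 b^-2) = trace(b^-2 a^-1) * trace(b) - trace(b^-2 a^-1 b) = y^2*z - x*y - z
trace(b^-1 a^-1 b^-1 a^-1 b^-1) = trace(b^-1 a^-1 b^-2) * trace(a) - trace(b^-1 a^-1 b^-2 a) = y*z^2 - x*z - y
assemble the triple (trace(r) - 2; trace(r a) - x; trace(r b) - y)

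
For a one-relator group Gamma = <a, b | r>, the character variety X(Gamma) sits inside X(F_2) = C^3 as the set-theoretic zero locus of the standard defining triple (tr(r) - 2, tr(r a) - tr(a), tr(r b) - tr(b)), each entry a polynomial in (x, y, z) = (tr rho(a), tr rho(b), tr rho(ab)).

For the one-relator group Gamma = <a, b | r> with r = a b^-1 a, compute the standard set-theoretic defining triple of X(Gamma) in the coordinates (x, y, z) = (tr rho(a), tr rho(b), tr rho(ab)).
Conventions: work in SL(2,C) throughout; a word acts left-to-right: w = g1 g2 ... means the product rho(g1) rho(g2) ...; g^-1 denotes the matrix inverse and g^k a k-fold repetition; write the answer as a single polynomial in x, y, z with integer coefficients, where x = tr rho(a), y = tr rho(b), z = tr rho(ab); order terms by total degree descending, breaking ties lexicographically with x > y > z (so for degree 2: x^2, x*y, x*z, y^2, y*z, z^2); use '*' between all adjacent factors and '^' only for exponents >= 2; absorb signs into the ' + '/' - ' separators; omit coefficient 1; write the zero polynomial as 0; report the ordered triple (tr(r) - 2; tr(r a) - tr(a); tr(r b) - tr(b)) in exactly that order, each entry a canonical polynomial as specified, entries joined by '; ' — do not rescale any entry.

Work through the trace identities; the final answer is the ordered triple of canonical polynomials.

tr(a^2) = tr(a) tr(a) - tr(1)   [square of a] = x^2 - 2
next, tr(a^2 b) = tr(a) tr(b a) - tr(b)   [square of a] = x*z - y
next, tr(a b^-1 a) = tr(a^2) tr(b) - tr(a^2 b)   [inverse elimination on b] = x^2*y - x*z - y
tr(a^3) = tr(a) tr(a^2) - tr(a)  (reduce the a square) = x^3 - 3*x
and tr(a^3 b) = tr(a) tr(a b a) - tr(a b)  (reduce the a square) = x^2*z - x*y - z
tr(a b^-1 a^2) = tr(a^3) tr(b) - tr(a^3 b)  (eliminate b^-1) = x^3*y - x^2*z - 2*x*y + z
tr(a b a b) = tr(a b) tr(a b) - tr(1)   [split at repeated a] = z^2 - 2
tr(a b^-1 a b) = tr(a b a) tr(b) - tr(a b a b) = x*y*z - y^2 - z^2 + 2
assemble the triple (tr(r) - 2; tr(r a) - x; tr(r b) - y)

x^2*y - x*z - y - 2; x^3*y - x^2*z - 2*x*y - x + z; x*y*z - y^2 - z^2 - y + 2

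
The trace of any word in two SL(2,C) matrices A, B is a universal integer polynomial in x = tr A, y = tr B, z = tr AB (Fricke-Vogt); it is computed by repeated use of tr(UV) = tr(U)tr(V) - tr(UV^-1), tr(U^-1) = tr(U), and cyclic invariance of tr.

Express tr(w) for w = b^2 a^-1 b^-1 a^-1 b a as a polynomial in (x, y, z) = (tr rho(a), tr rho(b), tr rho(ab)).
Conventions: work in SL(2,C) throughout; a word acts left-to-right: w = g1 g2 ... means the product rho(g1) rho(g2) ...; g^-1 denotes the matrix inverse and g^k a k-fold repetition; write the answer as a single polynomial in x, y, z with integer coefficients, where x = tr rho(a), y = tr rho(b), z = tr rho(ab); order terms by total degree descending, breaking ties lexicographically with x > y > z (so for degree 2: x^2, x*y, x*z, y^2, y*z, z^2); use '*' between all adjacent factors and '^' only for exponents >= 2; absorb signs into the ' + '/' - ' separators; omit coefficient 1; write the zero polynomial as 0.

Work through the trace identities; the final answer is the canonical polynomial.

trace(b^2) = trace(b)*trace(b) - trace(1)   [square of b] = y^2 - 2
trace(a b a b) = trace(a b)*trace(a b) - trace(1)   [split at a repeated a] = z^2 - 2
trace(b a b) = trace(b)*trace(a b) - trace(a)   [square of b] = y*z - x
use: trace(a^2 b a b) = trace(a)*trace(b a b a) - trace(b a b)   [square of a] = x*z^2 - y*z - x
apply: trace(b a^2) = trace(a)*trace(b a) - trace(b)   [square of a] = x*z - y
trace(a^2 b a) = trace(a)*trace(b a^2) - trace(b a)   [square of a] = x^2*z - x*y - z
use: trace(a b a b^2 a) = trace(b)*trace(a^2 b a b) - trace(a^2 b a)   [square of b] = x*y*z^2 - x^2*z - y^2*z + z
trace(a b a b a b) = trace(b a b a)*trace(b a) - trace(a b)   [split at a repeated b] = z^3 - 3*z
trace(a b a b^2 a b) = trace(b)*trace(a b a b a b) - trace(a b a b a)   [square of b] = y*z^3 - x*z^2 - 2*y*z + x
apply: trace(b^-1 a b a b^2 a) = trace(a b a b^2 a)*trace(b) - trace(a b a b^2 a b)   [inverse elimination on b] = x*y^2*z^2 - x^2*y*z - y^3*z - y*z^3 + x*z^2 + 3*y*z - x
use: trace(b a b^2 a^-1 b^-1 a) = trace(b^-1 a b a b^2)*trace(a) - trace(b^-1 a b a b^2 a)   [inverse elimination on a] = -x*y^2*z^2 + x^2*y*z + y^3*z + y*z^3 - 3*y*z - x
trace(b^2 a^-1 b^-1 a^-1 b a) = trace(b a b^2 a^-1 b^-1)*trace(a) - trace(b a b^2 a^-1 b^-1 a)   [inverse elimination on a] = x*y^2*z^2 - x^2*y*z - y^3*z - y*z^3 + x*y^2 + 3*y*z - x

x*y^2*z^2 - x^2*y*z - y^3*z - y*z^3 + x*y^2 + 3*y*z - x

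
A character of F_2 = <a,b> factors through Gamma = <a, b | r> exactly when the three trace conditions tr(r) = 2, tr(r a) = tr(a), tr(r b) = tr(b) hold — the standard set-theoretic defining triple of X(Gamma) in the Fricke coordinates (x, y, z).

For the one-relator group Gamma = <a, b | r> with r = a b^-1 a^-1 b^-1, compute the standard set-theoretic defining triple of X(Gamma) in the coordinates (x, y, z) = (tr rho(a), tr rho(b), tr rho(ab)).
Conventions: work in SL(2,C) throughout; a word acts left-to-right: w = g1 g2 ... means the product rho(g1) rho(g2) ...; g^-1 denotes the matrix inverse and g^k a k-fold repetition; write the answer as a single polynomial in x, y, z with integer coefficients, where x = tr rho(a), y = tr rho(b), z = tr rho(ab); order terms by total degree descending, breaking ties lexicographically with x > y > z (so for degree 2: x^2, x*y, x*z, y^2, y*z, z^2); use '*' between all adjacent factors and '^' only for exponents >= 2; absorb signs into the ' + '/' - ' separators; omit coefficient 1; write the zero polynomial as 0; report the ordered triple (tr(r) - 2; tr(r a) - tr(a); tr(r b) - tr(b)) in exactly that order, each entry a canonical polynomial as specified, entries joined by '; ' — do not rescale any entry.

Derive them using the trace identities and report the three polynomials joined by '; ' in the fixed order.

x*y*z - x^2 - z^2; x^2*y*z - x^3 - x*z^2 - y*z + 2*x; 0

tr(b^-1) = tr(b) = y
tr(b a b) = tr(b) tr(a b) - tr(a)   [square of b] = y*z - x
tr(b a b a) = tr(a b) tr(a b) - tr(1)   [split at a repeated a] = z^2 - 2
use: tr(a b a^-1 b) = tr(b a b) tr(a) - tr(b a b a)   [inverse elimination on a] = x*y*z - x^2 - z^2 + 2
use: tr(a^-1 b^-1 a b) = tr(a b a^-1) tr(b) - tr(a b a^-1 b)   [inverse elimination on b] = -x*y*z + x^2 + y^2 + z^2 - 2
tr(a b^-1 a^-1 b^-1) = tr(a^-1 b^-1 a) tr(b) - tr(a^-1 b^-1 a b)   [inverse elimination on b] = x*y*z - x^2 - z^2 + 2
apply: tr(b^-1 a) = tr(a) tr(b) - tr(a b)   [inverse elimination on b] = x*y - z
apply: tr(a^2 b) = tr(a) tr(b a) - tr(b)   [square of a] = x*z - y
use: tr(a^2) = tr(a) tr(a) - tr(1)   [square of a] = x^2 - 2
tr(b a^2 b) = tr(b) tr(a^2 b) - tr(a^2)   [square of b] = x*y*z - x^2 - y^2 + 2
apply: tr(b a^2 b a) = tr(a) tr(b a b a) - tr(b a b)   [square of a] = x*z^2 - y*z - x
tr(a^2 b a^-1 b) = tr(b a^2 b) tr(a) - tr(b a^2 b a)   [inverse elimination on a] = x^2*y*z - x^3 - x*y^2 - x*z^2 + y*z + 3*x
tr(a^-1 b^-1 a^2 b) = tr(a^2 b a^-1) tr(b) - tr(a^2 b a^-1 b)   [inverse elimination on b] = -x^2*y*z + x^3 + x*y^2 + x*z^2 - 3*x
tr(a b^-1 a^-1 b^-1 a) = tr(a^-1 b^-1 a^2) tr(b) - tr(a^-1 b^-1 a^2 b)   [inverse elimination on b] = x^2*y*z - x^3 - x*z^2 - y*z + 3*x
assemble the triple (tr(r) - 2; tr(r a) - x; tr(r b) - y)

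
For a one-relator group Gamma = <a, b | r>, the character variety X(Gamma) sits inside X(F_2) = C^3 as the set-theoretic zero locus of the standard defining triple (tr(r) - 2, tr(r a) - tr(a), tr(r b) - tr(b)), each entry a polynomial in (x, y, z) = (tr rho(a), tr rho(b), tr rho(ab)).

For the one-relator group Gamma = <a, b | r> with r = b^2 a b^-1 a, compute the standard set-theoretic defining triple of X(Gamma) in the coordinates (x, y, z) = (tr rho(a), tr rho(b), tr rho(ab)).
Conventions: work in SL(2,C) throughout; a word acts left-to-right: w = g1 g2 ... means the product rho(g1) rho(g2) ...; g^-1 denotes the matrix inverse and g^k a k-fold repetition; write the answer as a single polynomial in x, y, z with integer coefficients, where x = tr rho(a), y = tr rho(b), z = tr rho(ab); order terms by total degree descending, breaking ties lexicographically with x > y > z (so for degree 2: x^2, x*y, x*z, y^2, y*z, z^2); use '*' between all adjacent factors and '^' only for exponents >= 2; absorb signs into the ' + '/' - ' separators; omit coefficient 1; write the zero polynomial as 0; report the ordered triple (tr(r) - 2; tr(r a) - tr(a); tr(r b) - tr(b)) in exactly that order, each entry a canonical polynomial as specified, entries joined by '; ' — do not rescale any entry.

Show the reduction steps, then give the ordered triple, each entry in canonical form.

trace(a^2 b) = trace(a) trace(b a) - trace(b) = x*z - y
trace(a^2) = trace(a) trace(a) - trace(1) = x^2 - 2
trace(a b^2 a) = trace(b) trace(a^2 b) - trace(a^2) = x*y*z - x^2 - y^2 + 2
trace(a b a b) = trace(b a) trace(b a) - trace(1)   [split at repeated b] = z^2 - 2
trace(a b^2 a b) = trace(b) trace(a b a b) - trace(a b a) = y*z^2 - x*z - y
trace(b^2 a b^-1 a) = trace(a b^2 a) trace(b) - trace(a b^2 a b) = x*y^2*z - x^2*y - y^3 - y*z^2 + x*z + 3*y
trace(a b^2) = trace(b) trace(a b) - trace(a) = y*z - x
trace(a^2 b^2 a) = trace(a) trace(a b^2 a) - trace(a b^2) = x^2*y*z - x^3 - x*y^2 - y*z + 3*x
trace(b^2 a b) = trace(b) trace(a b^2) - trace(a b) = y^2*z - x*y - z
trace(a^2 b^2 a b) = trace(a) trace(b^2 a b a) - trace(b^2 a b) = x*y*z^2 - x^2*z - y^2*z + z
trace(b^2 a b^-1 a^2) = trace(a^2 b^2 a) trace(b) - trace(a^2 b^2 a b) = x^2*y^2*z - x^3*y - x*y^3 - x*y*z^2 + x^2*z + 3*x*y - z
trace(a b^3 a) = trace(b) trace(a^2 b^2) - trace(a^2 b)  (reduce the b square) = x*y^2*z - x^2*y - y^3 - x*z + 3*y
trace(a b^3 a b) = trace(b) trace(b a b a b) - trace(b a b a)  (reduce the b square) = y^2*z^2 - x*y*z - y^2 - z^2 + 2
trace(b^2 a b^-1 a b) = trace(a b^3 a) trace(b) - trace(a b^3 a b)  (eliminate b^-1) = x*y^3*z - x^2*y^2 - y^4 - y^2*z^2 + 4*y^2 + z^2 - 2
assemble the triple (trace(r) - 2; trace(r a) - x; trace(r b) - y)

x*y^2*z - x^2*y - y^3 - y*z^2 + x*z + 3*y - 2; x^2*y^2*z - x^3*y - x*y^3 - x*y*z^2 + x^2*z + 3*x*y - x - z; x*y^3*z - x^2*y^2 - y^4 - y^2*z^2 + 4*y^2 + z^2 - y - 2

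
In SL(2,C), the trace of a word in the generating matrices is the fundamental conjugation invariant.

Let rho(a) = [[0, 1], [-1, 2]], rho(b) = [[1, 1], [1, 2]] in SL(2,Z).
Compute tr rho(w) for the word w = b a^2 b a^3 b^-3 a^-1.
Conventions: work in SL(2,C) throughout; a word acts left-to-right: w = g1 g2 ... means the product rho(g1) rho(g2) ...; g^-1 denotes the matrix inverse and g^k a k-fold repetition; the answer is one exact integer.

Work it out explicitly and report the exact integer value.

107

rho(b) = [[1, 1], [1, 2]]
... * rho(a) = [[0, 1], [-1, 2]]  ->  [[-1, 3], [-2, 5]]
... * rho(a) = [[0, 1], [-1, 2]]  ->  [[-3, 5], [-5, 8]]
... * rho(b) = [[1, 1], [1, 2]]  ->  [[2, 7], [3, 11]]
... * rho(a) = [[0, 1], [-1, 2]]  ->  [[-7, 16], [-11, 25]]
... * rho(a) = [[0, 1], [-1, 2]]  ->  [[-16, 25], [-25, 39]]
... * rho(a) = [[0, 1], [-1, 2]]  ->  [[-25, 34], [-39, 53]]
... * rho(b^-1) = [[2, -1], [-1, 1]]  ->  [[-84, 59], [-131, 92]]
... * rho(b^-1) = [[2, -1], [-1, 1]]  ->  [[-227, 143], [-354, 223]]
... * rho(b^-1) = [[2, -1], [-1, 1]]  ->  [[-597, 370], [-931, 577]]
... * rho(a^-1) = [[2, -1], [1, 0]]  ->  [[-824, 597], [-1285, 931]]
tr = -824 + 931 = 107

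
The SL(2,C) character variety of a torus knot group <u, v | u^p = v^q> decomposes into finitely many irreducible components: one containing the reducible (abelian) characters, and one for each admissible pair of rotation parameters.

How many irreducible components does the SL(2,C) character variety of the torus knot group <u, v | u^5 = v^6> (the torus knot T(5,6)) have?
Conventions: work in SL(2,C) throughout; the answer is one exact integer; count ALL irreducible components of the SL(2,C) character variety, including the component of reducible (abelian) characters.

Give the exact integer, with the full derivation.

In the torus knot group T(5,6), u^5 = v^6 is central, so an irreducible representation sends it to +I or -I (Schur).
This locks tr(u) to 2*cos(pi*alpha/5), alpha in 1..4, and tr(v) to 2*cos(pi*beta/6), beta in 1..5, on each component of irreducible characters.
u^5 = (-1)^alpha I and v^6 = (-1)^beta I must agree, so alpha and beta have equal parity.
Enumerate parity-matched pairs: 2*3 odd-odd plus 2*2 even-even gives 10.
components with irreducible characters: 10; plus the single component of reducible (abelian) characters: total 11.

11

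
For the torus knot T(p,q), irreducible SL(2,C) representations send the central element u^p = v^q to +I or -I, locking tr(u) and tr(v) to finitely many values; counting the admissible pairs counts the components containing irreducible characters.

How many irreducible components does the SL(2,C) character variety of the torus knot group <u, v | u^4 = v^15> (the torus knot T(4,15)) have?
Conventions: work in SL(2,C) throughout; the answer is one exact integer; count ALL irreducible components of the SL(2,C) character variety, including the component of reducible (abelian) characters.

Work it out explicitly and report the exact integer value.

22

For T(4,15): irreducibility forces the central element u^4 = v^15 to one of +I, -I.
So on each irreducible component the traces are pinned: tr(u) = 2*cos(pi*alpha/4) with 1 <= alpha <= 3, tr(v) = 2*cos(pi*beta/15) with 1 <= beta <= 14.
Consistency of u^4 = (-1)^alpha I with v^15 = (-1)^beta I forces alpha = beta (mod 2).
Counting: 2 odd alphas x 7 odd betas + 1 even alphas x 7 even betas = 14 + 7 = 21.
components with irreducible characters: 21; plus the single component of reducible (abelian) characters: total 22.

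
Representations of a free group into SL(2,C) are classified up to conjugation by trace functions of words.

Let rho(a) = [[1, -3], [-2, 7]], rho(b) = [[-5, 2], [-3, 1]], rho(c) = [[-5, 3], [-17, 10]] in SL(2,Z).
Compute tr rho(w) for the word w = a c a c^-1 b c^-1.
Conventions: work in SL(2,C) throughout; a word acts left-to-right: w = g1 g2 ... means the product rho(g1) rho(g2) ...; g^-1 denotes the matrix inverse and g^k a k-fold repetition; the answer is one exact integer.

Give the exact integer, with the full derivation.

rho(a) = [[1, -3], [-2, 7]]
... * rho(c) = [[-5, 3], [-17, 10]]  ->  [[46, -27], [-109, 64]]
... * rho(a) = [[1, -3], [-2, 7]]  ->  [[100, -327], [-237, 775]]
... * rho(c^-1) = [[10, -3], [17, -5]]  ->  [[-4559, 1335], [10805, -3164]]
... * rho(b) = [[-5, 2], [-3, 1]]  ->  [[18790, -7783], [-44533, 18446]]
... * rho(c^-1) = [[10, -3], [17, -5]]  ->  [[55589, -17455], [-131748, 41369]]
tr = 55589 + 41369 = 96958

96958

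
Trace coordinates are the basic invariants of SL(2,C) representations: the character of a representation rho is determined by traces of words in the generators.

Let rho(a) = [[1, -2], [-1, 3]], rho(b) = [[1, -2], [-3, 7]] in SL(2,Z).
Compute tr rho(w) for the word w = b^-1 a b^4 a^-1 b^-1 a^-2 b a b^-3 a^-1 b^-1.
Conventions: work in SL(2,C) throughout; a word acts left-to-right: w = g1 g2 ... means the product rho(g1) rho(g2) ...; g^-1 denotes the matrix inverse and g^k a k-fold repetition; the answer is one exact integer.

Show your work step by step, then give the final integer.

8127868784

rho(b^-1) = [[7, 2], [3, 1]]
... * rho(a) = [[1, -2], [-1, 3]]  ->  [[5, -8], [2, -3]]
... * rho(b) = [[1, -2], [-3, 7]]  ->  [[29, -66], [11, -25]]
... * rho(b) = [[1, -2], [-3, 7]]  ->  [[227, -520], [86, -197]]
... * rho(b) = [[1, -2], [-3, 7]]  ->  [[1787, -4094], [677, -1551]]
... * rho(b) = [[1, -2], [-3, 7]]  ->  [[14069, -32232], [5330, -12211]]
... * rho(a^-1) = [[3, 2], [1, 1]]  ->  [[9975, -4094], [3779, -1551]]
... * rho(b^-1) = [[7, 2], [3, 1]]  ->  [[57543, 15856], [21800, 6007]]
... * rho(a^-1) = [[3, 2], [1, 1]]  ->  [[188485, 130942], [71407, 49607]]
... * rho(a^-1) = [[3, 2], [1, 1]]  ->  [[696397, 507912], [263828, 192421]]
... * rho(b) = [[1, -2], [-3, 7]]  ->  [[-827339, 2162590], [-313435, 819291]]
... * rho(a) = [[1, -2], [-1, 3]]  ->  [[-2989929, 8142448], [-1132726, 3084743]]
... * rho(b^-1) = [[7, 2], [3, 1]]  ->  [[3497841, 2162590], [1325147, 819291]]
... * rho(b^-1) = [[7, 2], [3, 1]]  ->  [[30972657, 9158272], [11733902, 3469585]]
... * rho(b^-1) = [[7, 2], [3, 1]]  ->  [[244283415, 71103586], [92546069, 26937389]]
... * rho(a^-1) = [[3, 2], [1, 1]]  ->  [[803953831, 559670416], [304575596, 212029527]]
... * rho(b^-1) = [[7, 2], [3, 1]]  ->  [[7306688065, 2167578078], [2768117753, 821180719]]
tr = 7306688065 + 821180719 = 8127868784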